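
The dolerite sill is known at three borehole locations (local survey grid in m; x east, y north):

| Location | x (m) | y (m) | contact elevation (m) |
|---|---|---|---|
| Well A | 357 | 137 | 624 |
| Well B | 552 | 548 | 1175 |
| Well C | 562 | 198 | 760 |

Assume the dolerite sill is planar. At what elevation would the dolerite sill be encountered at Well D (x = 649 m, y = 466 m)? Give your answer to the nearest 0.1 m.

1106.9 m

Let the plane be z = a·x + b·y + c.
Well B−Well A: 195a + 411b = 551;  Well C−Well A: 205a + 61b = 136.
Solving gives a = 0.30797, b = 1.19451.
Then c = 624 − a·357 − b·137 = 350.40.
At (649, 466): z = 199.9 + 556.6 + 350.40 = 1106.9 m.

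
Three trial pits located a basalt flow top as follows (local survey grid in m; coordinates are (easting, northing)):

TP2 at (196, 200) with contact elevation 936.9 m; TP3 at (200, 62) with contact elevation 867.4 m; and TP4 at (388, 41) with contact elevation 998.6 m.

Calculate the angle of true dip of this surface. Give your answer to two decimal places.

42.65°

Let the plane be z = a·E + b·N + c.
TP3−TP2: 4a − 138b = −69.5;  TP4−TP2: 192a − 159b = 61.7.
Solving gives a = 0.75658, b = 0.52555.
Gradient magnitude |∇z| = √(a² + b²) = √(0.57241 + 0.27621) = 0.92120.
True dip = arctan(0.92120) = 42.65°, dipping toward SW (azimuth ≈ 235°).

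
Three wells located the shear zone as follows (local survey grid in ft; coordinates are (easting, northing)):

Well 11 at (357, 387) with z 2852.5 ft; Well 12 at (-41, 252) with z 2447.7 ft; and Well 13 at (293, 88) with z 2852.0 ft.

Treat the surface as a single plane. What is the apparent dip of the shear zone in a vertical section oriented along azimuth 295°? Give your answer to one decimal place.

47.5°

Two edge vectors: Well 11→Well 12 = (-398, -135, -404.8), Well 11→Well 13 = (-64, -299, -0.5).
Normal n = (Well 11→Well 12) × (Well 11→Well 13) = (-120967.7, 25708.2, 110362).
So ∂z/∂E = −n_x/n_z = 1.09610 and ∂z/∂N = −n_y/n_z = −0.23294.
Unit vector along 295° is (sin 295°, cos 295°) = (-0.9063, 0.4226).
Slope in that direction = a·(-0.9063) + b·(0.4226) = −1.09185.
Apparent dip = arctan|1.09185| = 47.5° (true dip is 48.3°, so apparent ≤ true as expected).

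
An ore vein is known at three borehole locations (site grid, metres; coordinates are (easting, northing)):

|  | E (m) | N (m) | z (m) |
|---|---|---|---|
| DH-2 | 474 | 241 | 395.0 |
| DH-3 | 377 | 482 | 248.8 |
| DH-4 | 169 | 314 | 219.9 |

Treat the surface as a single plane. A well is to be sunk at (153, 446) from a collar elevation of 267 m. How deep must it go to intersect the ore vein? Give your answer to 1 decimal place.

109.6 m

Let the plane be z = a·E + b·N + c.
DH-3−DH-2: −97a + 241b = −146.2;  DH-4−DH-2: −305a + 73b = −175.1.
Solving gives a = 0.47463, b = −0.41561.
Then c = 395 − a·474 − b·241 = 270.19.
At (153, 446): z_contact = 72.62 − 185.36 + 270.19 = 157.45 m.
Depth below ground = 267 − 157.45 = 109.6 m.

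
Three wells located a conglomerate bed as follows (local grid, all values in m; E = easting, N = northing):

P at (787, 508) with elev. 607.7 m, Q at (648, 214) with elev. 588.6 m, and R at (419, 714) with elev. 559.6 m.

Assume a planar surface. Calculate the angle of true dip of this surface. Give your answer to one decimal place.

7.5°

Two edge vectors: P→Q = (-139, -294, -19.1), P→R = (-368, 206, -48.1).
Normal n = (P→Q) × (P→R) = (18076, 342.9, -136826).
So ∂z/∂E = −n_x/n_z = 0.13211 and ∂z/∂N = −n_y/n_z = 0.00251.
Gradient magnitude |∇z| = √(a² + b²) = √(0.01745 + 0.00001) = 0.13213.
True dip = arctan(0.13213) = 7.5°, dipping toward W (azimuth ≈ 269°).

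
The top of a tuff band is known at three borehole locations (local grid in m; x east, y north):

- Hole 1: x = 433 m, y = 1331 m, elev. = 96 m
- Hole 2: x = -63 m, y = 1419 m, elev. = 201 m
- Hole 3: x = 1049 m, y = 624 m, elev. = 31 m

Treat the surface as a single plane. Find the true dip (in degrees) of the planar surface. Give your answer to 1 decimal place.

Let the plane be z = a·x + b·y + c.
Hole 2−Hole 1: −496a + 88b = 105;  Hole 3−Hole 1: 616a − 707b = −65.
Solving gives a = −0.23111, b = −0.10942.
Gradient magnitude |∇z| = √(a² + b²) = √(0.05341 + 0.01197) = 0.25570.
True dip = arctan(0.25570) = 14.3°, dipping toward ENE (azimuth ≈ 065°).

14.3°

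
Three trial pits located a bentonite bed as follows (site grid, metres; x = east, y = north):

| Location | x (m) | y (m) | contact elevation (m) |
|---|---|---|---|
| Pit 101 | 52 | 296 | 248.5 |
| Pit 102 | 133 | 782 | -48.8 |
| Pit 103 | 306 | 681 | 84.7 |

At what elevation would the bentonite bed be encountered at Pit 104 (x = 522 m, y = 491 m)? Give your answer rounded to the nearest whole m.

Let the plane be z = a·x + b·y + c.
Pit 102−Pit 101: 81a + 486b = −297.3;  Pit 103−Pit 101: 254a + 385b = −163.8.
Solving gives a = 0.37778, b = −0.67469.
Then c = 248.5 − a·52 − b·296 = 428.56.
At (522, 491): z = 197.2 − 331.3 + 428.56 = 294.5 m.

294 m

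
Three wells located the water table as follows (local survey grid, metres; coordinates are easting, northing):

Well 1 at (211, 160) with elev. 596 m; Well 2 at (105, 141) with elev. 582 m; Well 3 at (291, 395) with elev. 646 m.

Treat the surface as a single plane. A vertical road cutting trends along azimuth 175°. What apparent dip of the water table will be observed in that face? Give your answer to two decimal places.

9.61°

Let the plane be z = a·easting + b·northing + c.
Well 2−Well 1: −106a − 19b = −14;  Well 3−Well 1: 80a + 235b = 50.
Solving gives a = 0.10004, b = 0.17871.
Unit vector along 175° is (sin 175°, cos 175°) = (0.0872, -0.9962).
Slope in that direction = a·(0.0872) + b·(-0.9962) = −0.16931.
Apparent dip = arctan|0.16931| = 9.61° (true dip is 11.6°, so apparent ≤ true as expected).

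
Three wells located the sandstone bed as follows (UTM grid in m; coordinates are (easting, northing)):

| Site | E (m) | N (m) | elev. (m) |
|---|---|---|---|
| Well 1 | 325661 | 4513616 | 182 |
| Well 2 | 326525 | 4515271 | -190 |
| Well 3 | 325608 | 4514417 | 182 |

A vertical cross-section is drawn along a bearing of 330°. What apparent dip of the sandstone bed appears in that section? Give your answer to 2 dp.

Let the plane be z = a·E + b·N + c.
Well 2−Well 1: 864a + 1655b = −372;  Well 3−Well 1: −53a + 801b = 0.
Solving gives a = −0.38212, b = −0.02528.
Unit vector along 330° is (sin 330°, cos 330°) = (-0.5000, 0.8660).
Slope in that direction = a·(-0.5000) + b·(0.8660) = 0.16917.
Apparent dip = arctan|0.16917| = 9.60° (true dip is 21.0°, so apparent ≤ true as expected).

9.60°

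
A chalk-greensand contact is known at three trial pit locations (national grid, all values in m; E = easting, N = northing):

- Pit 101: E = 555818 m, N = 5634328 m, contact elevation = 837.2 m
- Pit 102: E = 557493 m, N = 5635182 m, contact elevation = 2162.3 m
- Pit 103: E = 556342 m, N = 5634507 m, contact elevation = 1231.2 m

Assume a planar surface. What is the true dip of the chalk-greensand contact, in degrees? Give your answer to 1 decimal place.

35.4°

Two edge vectors: Pit 101→Pit 102 = (1675, 854, 1325.1), Pit 101→Pit 103 = (524, 179, 394).
Normal n = (Pit 101→Pit 102) × (Pit 101→Pit 103) = (99283.1, 34402.4, -147671).
So ∂z/∂E = −n_x/n_z = 0.67233 and ∂z/∂N = −n_y/n_z = 0.23297.
Gradient magnitude |∇z| = √(a² + b²) = √(0.45202 + 0.05427) = 0.71154.
True dip = arctan(0.71154) = 35.4°, dipping toward WSW (azimuth ≈ 251°).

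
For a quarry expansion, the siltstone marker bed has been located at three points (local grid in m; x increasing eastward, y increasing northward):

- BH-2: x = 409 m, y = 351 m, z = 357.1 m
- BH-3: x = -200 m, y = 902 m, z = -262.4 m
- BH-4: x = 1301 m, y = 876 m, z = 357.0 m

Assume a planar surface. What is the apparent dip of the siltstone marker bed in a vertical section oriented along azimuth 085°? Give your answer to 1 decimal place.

18.8°

Two edge vectors: BH-2→BH-3 = (-609, 551, -619.5), BH-2→BH-4 = (892, 525, -0.1).
Normal n = (BH-2→BH-3) × (BH-2→BH-4) = (325182.4, -552654.9, -811217).
So ∂z/∂x = −n_x/n_z = 0.40086 and ∂z/∂y = −n_y/n_z = −0.68127.
Unit vector along 085° is (sin 85°, cos 85°) = (0.9962, 0.0872).
Slope in that direction = a·(0.9962) + b·(0.0872) = 0.33996.
Apparent dip = arctan|0.33996| = 18.8° (true dip is 38.3°, so apparent ≤ true as expected).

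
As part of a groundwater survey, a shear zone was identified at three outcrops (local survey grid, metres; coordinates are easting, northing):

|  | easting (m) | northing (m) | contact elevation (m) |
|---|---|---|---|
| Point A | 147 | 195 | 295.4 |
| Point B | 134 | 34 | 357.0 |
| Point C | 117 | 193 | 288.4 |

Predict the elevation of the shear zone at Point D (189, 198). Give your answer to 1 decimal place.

305.1 m

Let the plane be z = a·easting + b·northing + c.
Point B−Point A: −13a − 161b = 61.6;  Point C−Point A: −30a − 2b = −7.
Solving gives a = 0.26024, b = −0.40362.
Then c = 295.4 − a·147 − b·195 = 335.85.
At (189, 198): z = 49.2 − 79.9 + 335.85 = 305.1 m.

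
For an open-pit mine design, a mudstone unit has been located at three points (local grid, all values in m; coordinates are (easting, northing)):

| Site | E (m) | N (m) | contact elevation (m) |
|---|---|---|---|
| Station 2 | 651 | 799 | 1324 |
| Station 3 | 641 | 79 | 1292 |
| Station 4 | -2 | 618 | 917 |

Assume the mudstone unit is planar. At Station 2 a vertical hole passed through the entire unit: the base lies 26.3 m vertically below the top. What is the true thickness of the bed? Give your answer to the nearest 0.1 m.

Let the plane be z = a·E + b·N + c.
Station 3−Station 2: −10a − 720b = −32;  Station 4−Station 2: −653a − 181b = −407.
Solving gives a = 0.61332, b = 0.03593.
|∇z| = √(a²+b²) = 0.61437, so dip δ = arctan(0.61437) = 31.57°.
True thickness = vertical thickness × cos δ = 26.3 × cos 31.57° = 22.4 m.

22.4 m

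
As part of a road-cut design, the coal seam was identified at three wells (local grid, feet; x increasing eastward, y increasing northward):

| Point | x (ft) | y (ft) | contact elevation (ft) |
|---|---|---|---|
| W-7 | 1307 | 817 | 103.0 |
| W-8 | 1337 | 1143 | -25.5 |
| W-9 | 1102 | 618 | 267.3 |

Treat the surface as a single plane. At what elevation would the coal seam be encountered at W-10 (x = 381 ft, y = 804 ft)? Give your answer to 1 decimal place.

Two edge vectors: W-7→W-8 = (30, 326, -128.5), W-7→W-9 = (-205, -199, 164.3).
Normal n = (W-7→W-8) × (W-7→W-9) = (27990.3, 21413.5, 60860).
So ∂z/∂x = −n_x/n_z = −0.459913 and ∂z/∂y = −n_y/n_z = −0.351849.
Intercept c from W-7: 103 + 601.11 + 287.46 = 991.57.
At (381, 804): z = −175.2 − 282.9 + 991.57 = 533.5 ft.

533.5 ft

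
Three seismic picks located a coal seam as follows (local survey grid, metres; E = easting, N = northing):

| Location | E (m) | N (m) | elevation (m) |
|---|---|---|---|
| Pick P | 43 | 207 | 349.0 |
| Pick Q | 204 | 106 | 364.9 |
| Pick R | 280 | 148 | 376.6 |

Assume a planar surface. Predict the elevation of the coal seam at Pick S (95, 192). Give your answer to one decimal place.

Two edge vectors: Pick P→Pick Q = (161, -101, 15.9), Pick P→Pick R = (237, -59, 27.6).
Normal n = (Pick P→Pick Q) × (Pick P→Pick R) = (-1849.5, -675.3, 14438).
So ∂z/∂E = −n_x/n_z = 0.12810 and ∂z/∂N = −n_y/n_z = 0.04677.
Intercept c from Pick P: 349 − 5.51 − 9.68 = 333.81.
At (95, 192): z = 12.2 + 9.0 + 333.81 = 355.0 m.

355.0 m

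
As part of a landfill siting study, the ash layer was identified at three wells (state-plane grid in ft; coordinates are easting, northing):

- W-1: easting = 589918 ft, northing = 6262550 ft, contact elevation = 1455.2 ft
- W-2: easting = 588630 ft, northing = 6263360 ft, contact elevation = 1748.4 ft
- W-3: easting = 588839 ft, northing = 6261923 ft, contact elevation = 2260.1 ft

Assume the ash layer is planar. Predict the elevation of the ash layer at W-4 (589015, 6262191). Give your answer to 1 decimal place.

2057.8 ft

Let the plane be z = a·easting + b·northing + c.
W-2−W-1: −1288a + 810b = 293.2;  W-3−W-1: −1079a − 627b = 804.9.
Solving gives a = −0.497039902, b = −0.428379499.
Then c = 1455.2 − a·589918 − b·6262550 = 2977416.01.
At (589015, 6262191): z = −292764.0 − 2682594.2 + 2977416.01 = 2057.8 ft.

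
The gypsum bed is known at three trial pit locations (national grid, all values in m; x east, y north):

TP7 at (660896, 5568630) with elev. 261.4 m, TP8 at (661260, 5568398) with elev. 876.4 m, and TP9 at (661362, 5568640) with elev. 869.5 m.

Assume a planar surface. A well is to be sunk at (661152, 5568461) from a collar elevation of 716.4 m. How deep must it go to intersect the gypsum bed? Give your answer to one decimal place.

19.1 m

Let the plane be z = a·x + b·y + c.
TP8−TP7: 364a − 232b = 615;  TP9−TP7: 466a + 10b = 608.1.
Solving gives a = 1.317463670, b = −0.583807001.
Then c = 261.4 − a·660896 − b·5568630 = 2380560.11.
At (661152, 5568461): z_contact = 871043.74 − 3250906.52 + 2380560.11 = 697.33 m.
Depth below ground = 716.4 − 697.33 = 19.1 m.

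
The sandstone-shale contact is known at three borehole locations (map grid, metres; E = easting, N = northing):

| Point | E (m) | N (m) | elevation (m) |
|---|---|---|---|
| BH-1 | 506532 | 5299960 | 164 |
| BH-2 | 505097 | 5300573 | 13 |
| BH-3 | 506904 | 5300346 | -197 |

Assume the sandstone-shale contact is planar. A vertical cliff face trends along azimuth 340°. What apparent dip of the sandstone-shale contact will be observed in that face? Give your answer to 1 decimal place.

Two edge vectors: BH-1→BH-2 = (-1435, 613, -151), BH-1→BH-3 = (372, 386, -361).
Normal n = (BH-1→BH-2) × (BH-1→BH-3) = (-163007, -574207, -781946).
So ∂z/∂E = −n_x/n_z = −0.20846 and ∂z/∂N = −n_y/n_z = −0.73433.
Unit vector along 340° is (sin 340°, cos 340°) = (-0.3420, 0.9397).
Slope in that direction = a·(-0.3420) + b·(0.9397) = −0.61875.
Apparent dip = arctan|0.61875| = 31.7° (true dip is 37.4°, so apparent ≤ true as expected).

31.7°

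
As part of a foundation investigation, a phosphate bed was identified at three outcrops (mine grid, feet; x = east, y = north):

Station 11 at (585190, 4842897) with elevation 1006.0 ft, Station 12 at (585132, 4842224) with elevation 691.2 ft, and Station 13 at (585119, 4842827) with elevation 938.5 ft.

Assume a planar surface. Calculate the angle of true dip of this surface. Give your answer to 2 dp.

Let the plane be z = a·x + b·y + c.
Station 12−Station 11: −58a − 673b = −314.8;  Station 13−Station 11: −71a − 70b = −67.5.
Solving gives a = 0.53499, b = 0.42165.
Gradient magnitude |∇z| = √(a² + b²) = √(0.28622 + 0.17779) = 0.68118.
True dip = arctan(0.68118) = 34.26°, dipping toward SW (azimuth ≈ 232°).

34.26°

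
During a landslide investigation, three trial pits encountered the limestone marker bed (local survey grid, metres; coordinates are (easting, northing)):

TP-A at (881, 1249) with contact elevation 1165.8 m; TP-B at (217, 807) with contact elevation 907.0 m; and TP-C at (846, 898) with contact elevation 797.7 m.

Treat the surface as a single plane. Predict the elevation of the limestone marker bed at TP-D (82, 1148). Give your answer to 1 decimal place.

Let the plane be z = a·E + b·N + c.
TP-B−TP-A: −664a − 442b = −258.8;  TP-C−TP-A: −35a − 351b = −368.1.
Solving gives a = −0.330255, b = 1.081649.
Then c = 1165.8 − a·881 − b·1249 = 105.77.
At (82, 1148): z = −27.1 + 1241.7 + 105.77 = 1320.4 m.

1320.4 m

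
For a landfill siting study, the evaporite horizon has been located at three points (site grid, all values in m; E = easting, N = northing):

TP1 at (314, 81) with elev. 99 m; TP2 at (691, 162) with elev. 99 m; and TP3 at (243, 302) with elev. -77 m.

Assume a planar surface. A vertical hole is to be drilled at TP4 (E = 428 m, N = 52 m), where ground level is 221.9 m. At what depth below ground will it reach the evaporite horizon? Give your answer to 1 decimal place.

83.0 m

Let the plane be z = a·E + b·N + c.
TP2−TP1: 377a + 81b = 0;  TP3−TP1: −71a + 221b = −176.
Solving gives a = 0.16006, b = −0.74496.
Then c = 99 − a·314 − b·81 = 109.08.
At (428, 52): z_contact = 68.50 − 38.74 + 109.08 = 138.85 m.
Depth below ground = 221.9 − 138.85 = 83.0 m.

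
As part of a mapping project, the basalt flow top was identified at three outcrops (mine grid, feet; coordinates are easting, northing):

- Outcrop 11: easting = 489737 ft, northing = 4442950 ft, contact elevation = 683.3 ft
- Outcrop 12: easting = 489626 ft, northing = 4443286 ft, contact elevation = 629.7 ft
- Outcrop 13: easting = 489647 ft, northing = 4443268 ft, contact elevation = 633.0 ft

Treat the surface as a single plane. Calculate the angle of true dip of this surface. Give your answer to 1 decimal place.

8.7°

Let the plane be z = a·easting + b·northing + c.
Outcrop 12−Outcrop 11: −111a + 336b = −53.6;  Outcrop 13−Outcrop 11: −90a + 318b = −50.3.
Solving gives a = 0.02847, b = −0.15012.
Gradient magnitude |∇z| = √(a² + b²) = √(0.00081 + 0.02254) = 0.15279.
True dip = arctan(0.15279) = 8.7°, dipping toward N (azimuth ≈ 349°).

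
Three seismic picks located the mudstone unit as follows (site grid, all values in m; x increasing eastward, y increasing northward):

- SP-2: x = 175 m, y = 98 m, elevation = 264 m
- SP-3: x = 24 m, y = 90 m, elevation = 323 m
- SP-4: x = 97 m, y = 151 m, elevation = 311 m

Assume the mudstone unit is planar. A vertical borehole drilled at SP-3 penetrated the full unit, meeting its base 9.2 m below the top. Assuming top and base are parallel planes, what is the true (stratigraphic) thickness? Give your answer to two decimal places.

8.23 m

Two edge vectors: SP-2→SP-3 = (-151, -8, 59), SP-2→SP-4 = (-78, 53, 47).
Normal n = (SP-2→SP-3) × (SP-2→SP-4) = (-3503, 2495, -8627).
So ∂z/∂x = −n_x/n_z = −0.40605 and ∂z/∂y = −n_y/n_z = 0.28921.
|∇z| = √(a²+b²) = 0.49852, so dip δ = arctan(0.49852) = 26.50°.
True thickness = vertical thickness × cos δ = 9.2 × cos 26.50° = 8.23 m.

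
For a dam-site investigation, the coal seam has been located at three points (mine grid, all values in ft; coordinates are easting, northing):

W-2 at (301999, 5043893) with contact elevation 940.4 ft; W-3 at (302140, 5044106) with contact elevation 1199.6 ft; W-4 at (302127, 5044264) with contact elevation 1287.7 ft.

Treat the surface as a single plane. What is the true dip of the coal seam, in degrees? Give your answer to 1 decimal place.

Two edge vectors: W-2→W-3 = (141, 213, 259.2), W-2→W-4 = (128, 371, 347.3).
Normal n = (W-2→W-3) × (W-2→W-4) = (-22188.3, -15791.7, 25047).
So ∂z/∂easting = −n_x/n_z = 0.88587 and ∂z/∂northing = −n_y/n_z = 0.63048.
Gradient magnitude |∇z| = √(a² + b²) = √(0.78476 + 0.39751) = 1.08732.
True dip = arctan(1.08732) = 47.4°, dipping toward SW (azimuth ≈ 235°).

47.4°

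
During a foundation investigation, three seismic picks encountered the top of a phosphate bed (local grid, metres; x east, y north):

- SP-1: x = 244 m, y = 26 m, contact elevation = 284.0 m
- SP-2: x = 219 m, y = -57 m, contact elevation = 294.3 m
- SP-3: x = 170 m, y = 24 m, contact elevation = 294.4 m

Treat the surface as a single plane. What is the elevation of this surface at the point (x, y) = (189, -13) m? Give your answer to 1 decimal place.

Two edge vectors: SP-1→SP-2 = (-25, -83, 10.3), SP-1→SP-3 = (-74, -2, 10.4).
Normal n = (SP-1→SP-2) × (SP-1→SP-3) = (-842.6, -502.2, -6092).
So ∂z/∂x = −n_x/n_z = −0.13831 and ∂z/∂y = −n_y/n_z = −0.08244.
Intercept c from SP-1: 284 + 33.75 + 2.14 = 319.89.
At (189, -13): z = −26.1 + 1.1 + 319.89 = 294.8 m.

294.8 m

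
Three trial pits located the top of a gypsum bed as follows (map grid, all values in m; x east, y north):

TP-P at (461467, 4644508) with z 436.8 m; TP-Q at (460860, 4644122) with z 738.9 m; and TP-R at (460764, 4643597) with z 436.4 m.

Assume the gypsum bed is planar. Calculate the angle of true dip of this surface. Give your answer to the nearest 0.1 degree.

51.0°

Let the plane be z = a·x + b·y + c.
TP-Q−TP-P: −607a − 386b = 302.1;  TP-R−TP-P: −703a − 911b = −0.4.
Solving gives a = −0.97780, b = 0.75499.
Gradient magnitude |∇z| = √(a² + b²) = √(0.95610 + 0.57001) = 1.23536.
True dip = arctan(1.23536) = 51.0°, dipping toward SE (azimuth ≈ 128°).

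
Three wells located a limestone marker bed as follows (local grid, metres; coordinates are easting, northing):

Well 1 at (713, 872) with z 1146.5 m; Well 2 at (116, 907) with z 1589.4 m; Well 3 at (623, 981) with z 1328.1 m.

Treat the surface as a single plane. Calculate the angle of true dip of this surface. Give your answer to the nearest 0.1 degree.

Let the plane be z = a·easting + b·northing + c.
Well 2−Well 1: −597a + 35b = 442.9;  Well 3−Well 1: −90a + 109b = 181.6.
Solving gives a = −0.67697, b = 1.10709.
Gradient magnitude |∇z| = √(a² + b²) = √(0.45829 + 1.22564) = 1.29766.
True dip = arctan(1.29766) = 52.4°, dipping toward SSE (azimuth ≈ 149°).

52.4°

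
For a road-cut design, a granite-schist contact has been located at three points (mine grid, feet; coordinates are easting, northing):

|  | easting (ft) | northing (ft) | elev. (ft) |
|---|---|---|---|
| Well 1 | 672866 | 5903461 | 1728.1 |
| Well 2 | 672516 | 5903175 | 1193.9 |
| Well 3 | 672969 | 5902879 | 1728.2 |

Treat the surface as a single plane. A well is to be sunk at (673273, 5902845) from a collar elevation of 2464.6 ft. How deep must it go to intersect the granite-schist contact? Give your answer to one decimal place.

339.0 ft

Let the plane be z = a·easting + b·northing + c.
Well 2−Well 1: −350a − 286b = −534.2;  Well 3−Well 1: 103a − 582b = 0.1.
Solving gives a = 1.333572084, b = 0.235838359.
Then c = 1728.1 − a·672866 − b·5903461 = −2287849.77.
At (673273, 5902845): z_contact = 897858.08 + 1392117.28 − 2287849.77 = 2125.59 ft.
Depth below ground = 2464.6 − 2125.59 = 339.0 ft.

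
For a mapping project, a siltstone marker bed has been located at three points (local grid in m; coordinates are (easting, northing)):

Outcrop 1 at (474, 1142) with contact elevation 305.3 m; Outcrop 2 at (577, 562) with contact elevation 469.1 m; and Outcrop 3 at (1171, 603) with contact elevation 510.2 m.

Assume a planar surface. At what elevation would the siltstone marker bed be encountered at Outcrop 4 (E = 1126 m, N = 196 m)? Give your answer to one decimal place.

614.9 m

Let the plane be z = a·E + b·N + c.
Outcrop 2−Outcrop 1: 103a − 580b = 163.8;  Outcrop 3−Outcrop 1: 697a − 539b = 204.9.
Solving gives a = 0.087611, b = −0.266855.
Then c = 305.3 − a·474 − b·1142 = 568.52.
At (1126, 196): z = 98.7 − 52.3 + 568.52 = 614.9 m.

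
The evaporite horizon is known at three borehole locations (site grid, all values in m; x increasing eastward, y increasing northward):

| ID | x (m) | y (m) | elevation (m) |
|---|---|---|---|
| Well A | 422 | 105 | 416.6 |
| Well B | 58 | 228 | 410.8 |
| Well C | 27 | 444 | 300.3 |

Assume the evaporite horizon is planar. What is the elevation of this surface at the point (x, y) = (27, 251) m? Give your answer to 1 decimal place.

403.6 m

Two edge vectors: Well A→Well B = (-364, 123, -5.8), Well A→Well C = (-395, 339, -116.3).
Normal n = (Well A→Well B) × (Well A→Well C) = (-12338.7, -40042.2, -74811).
So ∂z/∂x = −n_x/n_z = −0.16493 and ∂z/∂y = −n_y/n_z = −0.53524.
Intercept c from Well A: 416.6 + 69.60 + 56.20 = 542.40.
At (27, 251): z = −4.5 − 134.3 + 542.40 = 403.6 m.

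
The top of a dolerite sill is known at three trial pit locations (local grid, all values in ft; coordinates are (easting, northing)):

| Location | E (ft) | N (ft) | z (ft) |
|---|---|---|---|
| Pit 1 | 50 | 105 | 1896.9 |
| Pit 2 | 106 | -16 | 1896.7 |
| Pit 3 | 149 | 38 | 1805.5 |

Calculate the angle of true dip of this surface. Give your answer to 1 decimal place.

Let the plane be z = a·E + b·N + c.
Pit 2−Pit 1: 56a − 121b = −0.2;  Pit 3−Pit 1: 99a − 67b = −91.4.
Solving gives a = −1.34265, b = −0.61974.
Gradient magnitude |∇z| = √(a² + b²) = √(1.80272 + 0.38408) = 1.47878.
True dip = arctan(1.47878) = 55.9°, dipping toward ENE (azimuth ≈ 065°).

55.9°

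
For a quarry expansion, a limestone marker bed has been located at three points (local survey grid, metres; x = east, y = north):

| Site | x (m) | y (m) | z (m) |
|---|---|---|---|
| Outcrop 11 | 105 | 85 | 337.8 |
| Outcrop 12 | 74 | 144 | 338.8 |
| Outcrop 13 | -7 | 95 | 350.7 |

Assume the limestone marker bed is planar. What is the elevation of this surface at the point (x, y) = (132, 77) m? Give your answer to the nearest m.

Let the plane be z = a·x + b·y + c.
Outcrop 12−Outcrop 11: −31a + 59b = 1;  Outcrop 13−Outcrop 11: −112a + 10b = 12.9.
Solving gives a = −0.11926, b = −0.04571.
Then c = 337.8 − a·105 − b·85 = 354.21.
At (132, 77): z = −15.7 − 3.5 + 354.21 = 334.9 m.

335 m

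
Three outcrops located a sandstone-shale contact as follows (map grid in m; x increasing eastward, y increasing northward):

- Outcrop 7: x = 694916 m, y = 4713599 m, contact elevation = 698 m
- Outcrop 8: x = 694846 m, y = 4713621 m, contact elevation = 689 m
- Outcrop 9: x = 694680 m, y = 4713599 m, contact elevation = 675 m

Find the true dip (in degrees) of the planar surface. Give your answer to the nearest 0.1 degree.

Let the plane be z = a·x + b·y + c.
Outcrop 8−Outcrop 7: −70a + 22b = −9;  Outcrop 9−Outcrop 7: −236a + 0b = −23.
Solving gives a = 0.09746, b = −0.09900.
Gradient magnitude |∇z| = √(a² + b²) = √(0.00950 + 0.00980) = 0.13892.
True dip = arctan(0.13892) = 7.9°, dipping toward NW (azimuth ≈ 315°).

7.9°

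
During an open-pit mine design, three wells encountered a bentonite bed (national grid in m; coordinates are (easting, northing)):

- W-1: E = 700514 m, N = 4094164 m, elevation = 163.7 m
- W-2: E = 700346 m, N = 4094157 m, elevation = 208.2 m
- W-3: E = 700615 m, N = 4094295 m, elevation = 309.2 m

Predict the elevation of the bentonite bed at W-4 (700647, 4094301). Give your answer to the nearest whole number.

Two edge vectors: W-1→W-2 = (-168, -7, 44.5), W-1→W-3 = (101, 131, 145.5).
Normal n = (W-1→W-2) × (W-1→W-3) = (-6848, 28938.5, -21301).
So ∂z/∂E = −n_x/n_z = −0.32148725 and ∂z/∂N = −n_y/n_z = 1.35855124.
Intercept c from W-1: 163.7 + 225206.32 − 5562131.59 = −5336761.56.
At (700647, 4094301): z = −225249.1 + 5562317.7 − 5336761.56 = 307.1 m.

307 m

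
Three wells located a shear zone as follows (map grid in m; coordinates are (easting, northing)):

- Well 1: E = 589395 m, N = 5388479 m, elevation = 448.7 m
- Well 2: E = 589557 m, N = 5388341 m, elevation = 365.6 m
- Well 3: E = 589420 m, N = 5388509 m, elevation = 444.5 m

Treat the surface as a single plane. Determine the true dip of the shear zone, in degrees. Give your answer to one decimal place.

Two edge vectors: Well 1→Well 2 = (162, -138, -83.1), Well 1→Well 3 = (25, 30, -4.2).
Normal n = (Well 1→Well 2) × (Well 1→Well 3) = (3072.6, -1397.1, 8310).
So ∂z/∂E = −n_x/n_z = −0.36975 and ∂z/∂N = −n_y/n_z = 0.16812.
Gradient magnitude |∇z| = √(a² + b²) = √(0.13671 + 0.02827) = 0.40618.
True dip = arctan(0.40618) = 22.1°, dipping toward ESE (azimuth ≈ 114°).

22.1°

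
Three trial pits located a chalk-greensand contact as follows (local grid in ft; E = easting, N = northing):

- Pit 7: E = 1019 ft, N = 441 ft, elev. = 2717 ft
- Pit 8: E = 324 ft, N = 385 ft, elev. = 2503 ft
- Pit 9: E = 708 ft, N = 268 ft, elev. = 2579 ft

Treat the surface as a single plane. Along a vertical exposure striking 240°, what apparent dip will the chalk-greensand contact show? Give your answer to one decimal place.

21.3°

Two edge vectors: Pit 7→Pit 8 = (-695, -56, -214), Pit 7→Pit 9 = (-311, -173, -138).
Normal n = (Pit 7→Pit 8) × (Pit 7→Pit 9) = (-29294, -29356, 102819).
So ∂z/∂E = −n_x/n_z = 0.28491 and ∂z/∂N = −n_y/n_z = 0.28551.
Unit vector along 240° is (sin 240°, cos 240°) = (-0.8660, -0.5000).
Slope in that direction = a·(-0.8660) + b·(-0.5000) = −0.38949.
Apparent dip = arctan|0.38949| = 21.3° (true dip is 22.0°, so apparent ≤ true as expected).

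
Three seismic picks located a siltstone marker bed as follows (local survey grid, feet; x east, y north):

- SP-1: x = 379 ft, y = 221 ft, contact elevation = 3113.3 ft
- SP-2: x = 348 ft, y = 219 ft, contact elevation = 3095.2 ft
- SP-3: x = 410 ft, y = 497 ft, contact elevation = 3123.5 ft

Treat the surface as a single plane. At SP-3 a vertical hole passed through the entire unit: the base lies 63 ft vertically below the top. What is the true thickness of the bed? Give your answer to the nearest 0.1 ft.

Let the plane be z = a·x + b·y + c.
SP-2−SP-1: −31a − 2b = −18.1;  SP-3−SP-1: 31a + 276b = 10.2.
Solving gives a = 0.58573, b = −0.02883.
|∇z| = √(a²+b²) = 0.58644, so dip δ = arctan(0.58644) = 30.39°.
True thickness = vertical thickness × cos δ = 63 × cos 30.39° = 54.3 ft.

54.3 ft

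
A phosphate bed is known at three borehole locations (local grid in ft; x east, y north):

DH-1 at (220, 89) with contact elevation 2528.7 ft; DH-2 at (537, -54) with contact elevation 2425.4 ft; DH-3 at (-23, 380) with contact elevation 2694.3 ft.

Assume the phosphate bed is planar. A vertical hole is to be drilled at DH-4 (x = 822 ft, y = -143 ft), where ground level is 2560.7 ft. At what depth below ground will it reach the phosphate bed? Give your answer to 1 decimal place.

209.3 ft

Let the plane be z = a·x + b·y + c.
DH-2−DH-1: 317a − 143b = −103.3;  DH-3−DH-1: −243a + 291b = 165.6.
Solving gives a = −0.11095, b = 0.47642.
Then c = 2528.7 − a·220 − b·89 = 2510.71.
At (822, -143): z_contact = −91.20 − 68.13 + 2510.71 = 2351.38 ft.
Depth below ground = 2560.7 − 2351.38 = 209.3 ft.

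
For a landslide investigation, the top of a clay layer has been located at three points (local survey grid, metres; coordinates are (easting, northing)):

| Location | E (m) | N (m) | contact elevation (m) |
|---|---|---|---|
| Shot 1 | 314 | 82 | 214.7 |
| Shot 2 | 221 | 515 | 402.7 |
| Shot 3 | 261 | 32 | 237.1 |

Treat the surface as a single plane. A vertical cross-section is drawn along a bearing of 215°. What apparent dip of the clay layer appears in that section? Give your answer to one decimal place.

Let the plane be z = a·E + b·N + c.
Shot 2−Shot 1: −93a + 433b = 188;  Shot 3−Shot 1: −53a − 50b = 22.4.
Solving gives a = −0.69203, b = 0.28555.
Unit vector along 215° is (sin 215°, cos 215°) = (-0.5736, -0.8192).
Slope in that direction = a·(-0.5736) + b·(-0.8192) = 0.16302.
Apparent dip = arctan|0.16302| = 9.3° (true dip is 36.8°, so apparent ≤ true as expected).

9.3°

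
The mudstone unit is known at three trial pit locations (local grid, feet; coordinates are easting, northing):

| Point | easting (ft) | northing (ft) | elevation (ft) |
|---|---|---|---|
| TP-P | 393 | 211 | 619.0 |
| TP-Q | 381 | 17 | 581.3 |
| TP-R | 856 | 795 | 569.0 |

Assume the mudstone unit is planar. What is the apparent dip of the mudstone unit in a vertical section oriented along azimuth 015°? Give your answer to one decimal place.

Two edge vectors: TP-P→TP-Q = (-12, -194, -37.7), TP-P→TP-R = (463, 584, -50).
Normal n = (TP-P→TP-Q) × (TP-P→TP-R) = (31716.8, -18055.1, 82814).
So ∂z/∂easting = −n_x/n_z = −0.38299 and ∂z/∂northing = −n_y/n_z = 0.21802.
Unit vector along 015° is (sin 15°, cos 15°) = (0.2588, 0.9659).
Slope in that direction = a·(0.2588) + b·(0.9659) = 0.11147.
Apparent dip = arctan|0.11147| = 6.4° (true dip is 23.8°, so apparent ≤ true as expected).

6.4°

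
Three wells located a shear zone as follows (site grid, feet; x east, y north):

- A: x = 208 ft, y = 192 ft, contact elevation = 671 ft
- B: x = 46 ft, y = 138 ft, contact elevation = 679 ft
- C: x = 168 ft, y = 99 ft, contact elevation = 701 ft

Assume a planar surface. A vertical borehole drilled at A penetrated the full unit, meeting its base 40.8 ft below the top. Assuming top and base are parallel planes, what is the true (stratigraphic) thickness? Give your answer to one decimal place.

38.4 ft

Two edge vectors: A→B = (-162, -54, 8), A→C = (-40, -93, 30).
Normal n = (A→B) × (A→C) = (-876, 4540, 12906).
So ∂z/∂x = −n_x/n_z = 0.06788 and ∂z/∂y = −n_y/n_z = −0.35177.
|∇z| = √(a²+b²) = 0.35826, so dip δ = arctan(0.35826) = 19.71°.
True thickness = vertical thickness × cos δ = 40.8 × cos 19.71° = 38.4 ft.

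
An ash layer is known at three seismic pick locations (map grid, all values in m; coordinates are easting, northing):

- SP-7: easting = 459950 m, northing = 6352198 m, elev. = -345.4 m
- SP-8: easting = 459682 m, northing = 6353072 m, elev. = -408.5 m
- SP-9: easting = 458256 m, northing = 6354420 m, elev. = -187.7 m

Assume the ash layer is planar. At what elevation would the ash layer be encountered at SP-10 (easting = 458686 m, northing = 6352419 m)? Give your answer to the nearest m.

Two edge vectors: SP-7→SP-8 = (-268, 874, -63.1), SP-7→SP-9 = (-1694, 2222, 157.7).
Normal n = (SP-7→SP-8) × (SP-7→SP-9) = (278038, 149155, 885060).
So ∂z/∂easting = −n_x/n_z = −0.31414593 and ∂z/∂northing = −n_y/n_z = −0.16852530.
Intercept c from SP-7: -345.4 + 144491.42 + 1070506.06 = 1214652.08.
At (458686, 6352419): z = −144094.3 − 1070543.3 + 1214652.08 = 14.4 m.

14 m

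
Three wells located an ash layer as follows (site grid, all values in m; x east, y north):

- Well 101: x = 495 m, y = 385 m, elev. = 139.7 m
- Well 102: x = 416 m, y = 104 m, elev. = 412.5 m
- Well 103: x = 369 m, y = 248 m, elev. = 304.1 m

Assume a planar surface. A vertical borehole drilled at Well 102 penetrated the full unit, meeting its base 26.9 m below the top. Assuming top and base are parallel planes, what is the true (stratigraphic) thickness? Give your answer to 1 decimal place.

19.6 m

Two edge vectors: Well 101→Well 102 = (-79, -281, 272.8), Well 101→Well 103 = (-126, -137, 164.4).
Normal n = (Well 101→Well 102) × (Well 101→Well 103) = (-8822.8, -21385.2, -24583).
So ∂z/∂x = −n_x/n_z = −0.35890 and ∂z/∂y = −n_y/n_z = −0.86992.
|∇z| = √(a²+b²) = 0.94105, so dip δ = arctan(0.94105) = 43.26°.
True thickness = vertical thickness × cos δ = 26.9 × cos 43.26° = 19.6 m.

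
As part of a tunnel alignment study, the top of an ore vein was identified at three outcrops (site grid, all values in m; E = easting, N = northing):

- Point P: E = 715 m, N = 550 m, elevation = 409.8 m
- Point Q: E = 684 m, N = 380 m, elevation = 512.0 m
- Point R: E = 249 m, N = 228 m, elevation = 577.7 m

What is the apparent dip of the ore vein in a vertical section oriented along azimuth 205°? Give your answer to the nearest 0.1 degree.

Let the plane be z = a·E + b·N + c.
Point Q−Point P: −31a − 170b = 102.2;  Point R−Point P: −466a − 322b = 167.9.
Solving gives a = 0.06305, b = −0.61267.
Unit vector along 205° is (sin 205°, cos 205°) = (-0.4226, -0.9063).
Slope in that direction = a·(-0.4226) + b·(-0.9063) = 0.52863.
Apparent dip = arctan|0.52863| = 27.9° (true dip is 31.6°, so apparent ≤ true as expected).

27.9°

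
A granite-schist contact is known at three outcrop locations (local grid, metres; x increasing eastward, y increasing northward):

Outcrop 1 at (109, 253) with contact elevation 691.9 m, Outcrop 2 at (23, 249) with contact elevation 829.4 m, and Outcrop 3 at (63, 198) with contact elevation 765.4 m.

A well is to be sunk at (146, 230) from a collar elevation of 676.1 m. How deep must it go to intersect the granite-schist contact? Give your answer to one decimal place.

43.4 m

Let the plane be z = a·x + b·y + c.
Outcrop 2−Outcrop 1: −86a − 4b = 137.5;  Outcrop 3−Outcrop 1: −46a − 55b = 73.5.
Solving gives a = −1.59888, b = 0.00088.
Then c = 691.9 − a·109 − b·253 = 865.96.
At (146, 230): z_contact = −233.44 + 0.20 + 865.96 = 632.72 m.
Depth below ground = 676.1 − 632.72 = 43.4 m.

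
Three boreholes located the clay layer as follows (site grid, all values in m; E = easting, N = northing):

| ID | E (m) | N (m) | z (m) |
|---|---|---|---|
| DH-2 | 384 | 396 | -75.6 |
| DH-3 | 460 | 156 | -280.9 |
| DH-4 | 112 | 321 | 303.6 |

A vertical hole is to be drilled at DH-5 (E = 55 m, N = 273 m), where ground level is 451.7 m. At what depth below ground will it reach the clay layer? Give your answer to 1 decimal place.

Two edge vectors: DH-2→DH-3 = (76, -240, -205.3), DH-2→DH-4 = (-272, -75, 379.2).
Normal n = (DH-2→DH-3) × (DH-2→DH-4) = (-106405.5, 27022.4, -70980).
So ∂z/∂E = −n_x/n_z = −1.49909 and ∂z/∂N = −n_y/n_z = 0.38070.
Intercept c from DH-2: -75.6 + 575.65 − 150.76 = 349.29.
At (55, 273): z_contact = −82.45 + 103.93 + 349.29 = 370.77 m.
Depth below ground = 451.7 − 370.77 = 80.9 m.

80.9 m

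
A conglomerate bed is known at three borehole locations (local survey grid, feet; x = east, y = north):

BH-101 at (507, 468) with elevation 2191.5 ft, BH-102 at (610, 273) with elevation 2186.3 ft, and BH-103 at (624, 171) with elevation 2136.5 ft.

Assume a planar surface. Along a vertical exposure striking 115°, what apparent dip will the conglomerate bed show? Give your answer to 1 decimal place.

38.5°

Two edge vectors: BH-101→BH-102 = (103, -195, -5.2), BH-101→BH-103 = (117, -297, -55).
Normal n = (BH-101→BH-102) × (BH-101→BH-103) = (9180.6, 5056.6, -7776).
So ∂z/∂x = −n_x/n_z = 1.18063 and ∂z/∂y = −n_y/n_z = 0.65028.
Unit vector along 115° is (sin 115°, cos 115°) = (0.9063, -0.4226).
Slope in that direction = a·(0.9063) + b·(-0.4226) = 0.79520.
Apparent dip = arctan|0.79520| = 38.5° (true dip is 53.4°, so apparent ≤ true as expected).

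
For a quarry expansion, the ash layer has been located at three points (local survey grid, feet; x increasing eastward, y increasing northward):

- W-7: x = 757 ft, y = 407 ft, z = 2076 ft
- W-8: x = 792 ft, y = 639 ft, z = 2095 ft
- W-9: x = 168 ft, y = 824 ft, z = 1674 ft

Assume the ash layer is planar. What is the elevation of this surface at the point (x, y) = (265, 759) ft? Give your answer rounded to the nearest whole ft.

Let the plane be z = a·x + b·y + c.
W-8−W-7: 35a + 232b = 19;  W-9−W-7: −589a + 417b = −402.
Solving gives a = 0.66904, b = −0.01904.
Then c = 2076 − a·757 − b·407 = 1577.29.
At (265, 759): z = 177.3 − 14.4 + 1577.29 = 1740.1 ft.

1740 ft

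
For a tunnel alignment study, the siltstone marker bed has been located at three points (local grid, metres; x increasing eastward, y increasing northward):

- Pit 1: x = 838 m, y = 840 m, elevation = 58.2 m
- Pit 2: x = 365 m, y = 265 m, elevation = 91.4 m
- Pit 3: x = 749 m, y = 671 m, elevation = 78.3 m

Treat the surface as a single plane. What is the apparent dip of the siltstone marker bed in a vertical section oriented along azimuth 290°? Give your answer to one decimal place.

Let the plane be z = a·x + b·y + c.
Pit 2−Pit 1: −473a − 575b = 33.2;  Pit 3−Pit 1: −89a − 169b = 20.1.
Solving gives a = 0.20676, b = −0.22782.
Unit vector along 290° is (sin 290°, cos 290°) = (-0.9397, 0.3420).
Slope in that direction = a·(-0.9397) + b·(0.3420) = −0.27220.
Apparent dip = arctan|0.27220| = 15.2° (true dip is 17.1°, so apparent ≤ true as expected).

15.2°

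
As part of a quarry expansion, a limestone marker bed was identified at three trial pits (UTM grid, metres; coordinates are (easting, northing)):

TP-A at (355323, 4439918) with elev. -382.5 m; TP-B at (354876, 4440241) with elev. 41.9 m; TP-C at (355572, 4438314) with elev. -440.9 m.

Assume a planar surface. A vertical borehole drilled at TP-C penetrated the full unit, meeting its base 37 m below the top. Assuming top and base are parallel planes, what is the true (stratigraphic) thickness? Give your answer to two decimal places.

Let the plane be z = a·E + b·N + c.
TP-B−TP-A: −447a + 323b = 424.4;  TP-C−TP-A: 249a − 1604b = −58.4.
Solving gives a = −1.03977, b = −0.12500.
|∇z| = √(a²+b²) = 1.04725, so dip δ = arctan(1.04725) = 46.32°.
True thickness = vertical thickness × cos δ = 37 × cos 46.32° = 25.55 m.

25.55 m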